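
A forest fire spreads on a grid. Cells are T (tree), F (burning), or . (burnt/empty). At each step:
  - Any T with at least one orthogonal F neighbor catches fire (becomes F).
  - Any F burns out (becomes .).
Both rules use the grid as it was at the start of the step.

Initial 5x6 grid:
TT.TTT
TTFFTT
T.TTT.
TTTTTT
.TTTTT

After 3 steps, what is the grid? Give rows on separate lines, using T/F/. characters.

Step 1: 5 trees catch fire, 2 burn out
  TT.FTT
  TF..FT
  T.FFT.
  TTTTTT
  .TTTTT
Step 2: 7 trees catch fire, 5 burn out
  TF..FT
  F....F
  T...F.
  TTFFTT
  .TTTTT
Step 3: 7 trees catch fire, 7 burn out
  F....F
  ......
  F.....
  TF..FT
  .TFFTT

F....F
......
F.....
TF..FT
.TFFTT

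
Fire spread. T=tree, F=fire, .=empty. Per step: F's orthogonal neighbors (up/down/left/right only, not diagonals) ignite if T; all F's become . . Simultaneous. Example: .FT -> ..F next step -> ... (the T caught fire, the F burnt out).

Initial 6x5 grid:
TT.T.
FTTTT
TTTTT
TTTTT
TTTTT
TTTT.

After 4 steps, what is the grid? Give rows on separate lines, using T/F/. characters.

Step 1: 3 trees catch fire, 1 burn out
  FT.T.
  .FTTT
  FTTTT
  TTTTT
  TTTTT
  TTTT.
Step 2: 4 trees catch fire, 3 burn out
  .F.T.
  ..FTT
  .FTTT
  FTTTT
  TTTTT
  TTTT.
Step 3: 4 trees catch fire, 4 burn out
  ...T.
  ...FT
  ..FTT
  .FTTT
  FTTTT
  TTTT.
Step 4: 6 trees catch fire, 4 burn out
  ...F.
  ....F
  ...FT
  ..FTT
  .FTTT
  FTTT.

...F.
....F
...FT
..FTT
.FTTT
FTTT.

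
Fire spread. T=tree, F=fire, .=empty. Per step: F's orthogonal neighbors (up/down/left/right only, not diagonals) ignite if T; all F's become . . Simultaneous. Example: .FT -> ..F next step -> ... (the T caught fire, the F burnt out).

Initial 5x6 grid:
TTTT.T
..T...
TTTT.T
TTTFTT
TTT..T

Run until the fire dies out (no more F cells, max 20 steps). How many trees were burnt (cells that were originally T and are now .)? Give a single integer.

Answer: 19

Derivation:
Step 1: +3 fires, +1 burnt (F count now 3)
Step 2: +4 fires, +3 burnt (F count now 4)
Step 3: +6 fires, +4 burnt (F count now 6)
Step 4: +3 fires, +6 burnt (F count now 3)
Step 5: +2 fires, +3 burnt (F count now 2)
Step 6: +1 fires, +2 burnt (F count now 1)
Step 7: +0 fires, +1 burnt (F count now 0)
Fire out after step 7
Initially T: 20, now '.': 29
Total burnt (originally-T cells now '.'): 19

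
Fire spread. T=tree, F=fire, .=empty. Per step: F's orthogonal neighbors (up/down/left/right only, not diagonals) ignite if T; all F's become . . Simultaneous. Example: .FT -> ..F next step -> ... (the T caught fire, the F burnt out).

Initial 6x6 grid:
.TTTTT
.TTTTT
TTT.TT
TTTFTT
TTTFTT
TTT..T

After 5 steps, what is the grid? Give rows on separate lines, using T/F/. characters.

Step 1: 4 trees catch fire, 2 burn out
  .TTTTT
  .TTTTT
  TTT.TT
  TTF.FT
  TTF.FT
  TTT..T
Step 2: 7 trees catch fire, 4 burn out
  .TTTTT
  .TTTTT
  TTF.FT
  TF...F
  TF...F
  TTF..T
Step 3: 8 trees catch fire, 7 burn out
  .TTTTT
  .TFTFT
  TF...F
  F.....
  F.....
  TF...F
Step 4: 7 trees catch fire, 8 burn out
  .TFTFT
  .F.F.F
  F.....
  ......
  ......
  F.....
Step 5: 3 trees catch fire, 7 burn out
  .F.F.F
  ......
  ......
  ......
  ......
  ......

.F.F.F
......
......
......
......
......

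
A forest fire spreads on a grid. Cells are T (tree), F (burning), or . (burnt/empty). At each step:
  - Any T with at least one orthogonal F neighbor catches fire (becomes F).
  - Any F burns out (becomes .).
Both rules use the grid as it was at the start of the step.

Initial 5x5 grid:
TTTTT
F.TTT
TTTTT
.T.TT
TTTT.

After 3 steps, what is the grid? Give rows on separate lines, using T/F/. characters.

Step 1: 2 trees catch fire, 1 burn out
  FTTTT
  ..TTT
  FTTTT
  .T.TT
  TTTT.
Step 2: 2 trees catch fire, 2 burn out
  .FTTT
  ..TTT
  .FTTT
  .T.TT
  TTTT.
Step 3: 3 trees catch fire, 2 burn out
  ..FTT
  ..TTT
  ..FTT
  .F.TT
  TTTT.

..FTT
..TTT
..FTT
.F.TT
TTTT.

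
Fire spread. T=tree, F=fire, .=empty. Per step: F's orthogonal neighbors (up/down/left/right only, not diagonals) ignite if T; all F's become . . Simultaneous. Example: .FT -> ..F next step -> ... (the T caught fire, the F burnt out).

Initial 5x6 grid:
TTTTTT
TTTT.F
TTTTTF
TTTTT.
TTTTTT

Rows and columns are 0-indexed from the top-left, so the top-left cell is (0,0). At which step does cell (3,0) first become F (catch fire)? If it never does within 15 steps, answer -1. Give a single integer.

Step 1: cell (3,0)='T' (+2 fires, +2 burnt)
Step 2: cell (3,0)='T' (+3 fires, +2 burnt)
Step 3: cell (3,0)='T' (+5 fires, +3 burnt)
Step 4: cell (3,0)='T' (+6 fires, +5 burnt)
Step 5: cell (3,0)='T' (+5 fires, +6 burnt)
Step 6: cell (3,0)='F' (+4 fires, +5 burnt)
  -> target ignites at step 6
Step 7: cell (3,0)='.' (+1 fires, +4 burnt)
Step 8: cell (3,0)='.' (+0 fires, +1 burnt)
  fire out at step 8

6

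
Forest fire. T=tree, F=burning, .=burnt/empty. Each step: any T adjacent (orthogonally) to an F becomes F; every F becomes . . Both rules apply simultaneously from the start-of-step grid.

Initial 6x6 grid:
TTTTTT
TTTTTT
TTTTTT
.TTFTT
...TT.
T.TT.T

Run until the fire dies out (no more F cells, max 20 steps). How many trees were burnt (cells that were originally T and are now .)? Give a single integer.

Step 1: +4 fires, +1 burnt (F count now 4)
Step 2: +7 fires, +4 burnt (F count now 7)
Step 3: +6 fires, +7 burnt (F count now 6)
Step 4: +5 fires, +6 burnt (F count now 5)
Step 5: +3 fires, +5 burnt (F count now 3)
Step 6: +1 fires, +3 burnt (F count now 1)
Step 7: +0 fires, +1 burnt (F count now 0)
Fire out after step 7
Initially T: 28, now '.': 34
Total burnt (originally-T cells now '.'): 26

Answer: 26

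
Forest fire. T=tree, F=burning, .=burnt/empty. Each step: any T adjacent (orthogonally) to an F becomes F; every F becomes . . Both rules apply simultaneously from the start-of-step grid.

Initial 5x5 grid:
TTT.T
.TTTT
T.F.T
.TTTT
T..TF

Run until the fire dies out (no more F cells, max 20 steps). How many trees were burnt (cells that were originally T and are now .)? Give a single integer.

Answer: 14

Derivation:
Step 1: +4 fires, +2 burnt (F count now 4)
Step 2: +6 fires, +4 burnt (F count now 6)
Step 3: +2 fires, +6 burnt (F count now 2)
Step 4: +2 fires, +2 burnt (F count now 2)
Step 5: +0 fires, +2 burnt (F count now 0)
Fire out after step 5
Initially T: 16, now '.': 23
Total burnt (originally-T cells now '.'): 14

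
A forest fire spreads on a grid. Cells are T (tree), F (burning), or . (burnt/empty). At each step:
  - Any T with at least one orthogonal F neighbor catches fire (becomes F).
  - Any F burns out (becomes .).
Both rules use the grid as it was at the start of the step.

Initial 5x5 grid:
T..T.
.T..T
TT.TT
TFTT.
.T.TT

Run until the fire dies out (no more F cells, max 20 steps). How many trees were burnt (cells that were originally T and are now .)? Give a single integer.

Step 1: +4 fires, +1 burnt (F count now 4)
Step 2: +3 fires, +4 burnt (F count now 3)
Step 3: +2 fires, +3 burnt (F count now 2)
Step 4: +2 fires, +2 burnt (F count now 2)
Step 5: +1 fires, +2 burnt (F count now 1)
Step 6: +0 fires, +1 burnt (F count now 0)
Fire out after step 6
Initially T: 14, now '.': 23
Total burnt (originally-T cells now '.'): 12

Answer: 12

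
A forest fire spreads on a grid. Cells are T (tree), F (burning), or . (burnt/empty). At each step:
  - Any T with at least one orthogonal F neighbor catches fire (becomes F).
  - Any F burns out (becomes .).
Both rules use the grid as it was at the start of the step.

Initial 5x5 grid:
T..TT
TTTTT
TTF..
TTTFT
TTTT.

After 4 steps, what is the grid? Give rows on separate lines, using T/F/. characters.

Step 1: 5 trees catch fire, 2 burn out
  T..TT
  TTFTT
  TF...
  TTF.F
  TTTF.
Step 2: 5 trees catch fire, 5 burn out
  T..TT
  TF.FT
  F....
  TF...
  TTF..
Step 3: 5 trees catch fire, 5 burn out
  T..FT
  F...F
  .....
  F....
  TF...
Step 4: 3 trees catch fire, 5 burn out
  F...F
  .....
  .....
  .....
  F....

F...F
.....
.....
.....
F....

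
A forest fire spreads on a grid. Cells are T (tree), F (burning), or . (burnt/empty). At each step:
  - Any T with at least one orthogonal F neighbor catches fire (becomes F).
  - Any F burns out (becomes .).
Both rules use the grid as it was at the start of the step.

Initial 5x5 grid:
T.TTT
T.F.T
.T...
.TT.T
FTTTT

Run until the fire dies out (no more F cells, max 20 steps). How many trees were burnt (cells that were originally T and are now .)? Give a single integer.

Answer: 12

Derivation:
Step 1: +2 fires, +2 burnt (F count now 2)
Step 2: +3 fires, +2 burnt (F count now 3)
Step 3: +4 fires, +3 burnt (F count now 4)
Step 4: +2 fires, +4 burnt (F count now 2)
Step 5: +1 fires, +2 burnt (F count now 1)
Step 6: +0 fires, +1 burnt (F count now 0)
Fire out after step 6
Initially T: 14, now '.': 23
Total burnt (originally-T cells now '.'): 12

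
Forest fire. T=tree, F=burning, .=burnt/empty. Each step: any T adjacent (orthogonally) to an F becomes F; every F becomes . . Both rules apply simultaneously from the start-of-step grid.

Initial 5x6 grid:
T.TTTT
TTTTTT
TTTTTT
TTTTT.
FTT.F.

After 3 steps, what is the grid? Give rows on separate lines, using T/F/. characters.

Step 1: 3 trees catch fire, 2 burn out
  T.TTTT
  TTTTTT
  TTTTTT
  FTTTF.
  .FT...
Step 2: 5 trees catch fire, 3 burn out
  T.TTTT
  TTTTTT
  FTTTFT
  .FTF..
  ..F...
Step 3: 6 trees catch fire, 5 burn out
  T.TTTT
  FTTTFT
  .FTF.F
  ..F...
  ......

T.TTTT
FTTTFT
.FTF.F
..F...
......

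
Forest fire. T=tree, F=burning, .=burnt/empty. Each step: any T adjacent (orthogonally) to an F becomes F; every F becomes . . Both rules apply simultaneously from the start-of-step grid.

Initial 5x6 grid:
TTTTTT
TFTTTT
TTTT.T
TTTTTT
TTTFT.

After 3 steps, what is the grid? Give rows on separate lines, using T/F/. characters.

Step 1: 7 trees catch fire, 2 burn out
  TFTTTT
  F.FTTT
  TFTT.T
  TTTFTT
  TTF.F.
Step 2: 10 trees catch fire, 7 burn out
  F.FTTT
  ...FTT
  F.FF.T
  TFF.FT
  TF....
Step 3: 5 trees catch fire, 10 burn out
  ...FTT
  ....FT
  .....T
  F....F
  F.....

...FTT
....FT
.....T
F....F
F.....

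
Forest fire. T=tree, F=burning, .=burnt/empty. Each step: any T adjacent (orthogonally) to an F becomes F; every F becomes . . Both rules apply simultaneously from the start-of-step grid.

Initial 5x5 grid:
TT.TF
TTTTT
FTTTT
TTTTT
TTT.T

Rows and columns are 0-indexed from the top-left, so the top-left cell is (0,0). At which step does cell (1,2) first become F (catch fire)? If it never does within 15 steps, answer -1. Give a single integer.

Step 1: cell (1,2)='T' (+5 fires, +2 burnt)
Step 2: cell (1,2)='T' (+7 fires, +5 burnt)
Step 3: cell (1,2)='F' (+6 fires, +7 burnt)
  -> target ignites at step 3
Step 4: cell (1,2)='.' (+3 fires, +6 burnt)
Step 5: cell (1,2)='.' (+0 fires, +3 burnt)
  fire out at step 5

3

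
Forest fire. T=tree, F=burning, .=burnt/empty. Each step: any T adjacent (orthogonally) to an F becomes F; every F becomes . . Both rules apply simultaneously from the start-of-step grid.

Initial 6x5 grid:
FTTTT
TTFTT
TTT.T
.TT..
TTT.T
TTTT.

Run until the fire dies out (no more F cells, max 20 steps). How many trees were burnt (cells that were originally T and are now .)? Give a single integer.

Answer: 21

Derivation:
Step 1: +6 fires, +2 burnt (F count now 6)
Step 2: +5 fires, +6 burnt (F count now 5)
Step 3: +4 fires, +5 burnt (F count now 4)
Step 4: +2 fires, +4 burnt (F count now 2)
Step 5: +3 fires, +2 burnt (F count now 3)
Step 6: +1 fires, +3 burnt (F count now 1)
Step 7: +0 fires, +1 burnt (F count now 0)
Fire out after step 7
Initially T: 22, now '.': 29
Total burnt (originally-T cells now '.'): 21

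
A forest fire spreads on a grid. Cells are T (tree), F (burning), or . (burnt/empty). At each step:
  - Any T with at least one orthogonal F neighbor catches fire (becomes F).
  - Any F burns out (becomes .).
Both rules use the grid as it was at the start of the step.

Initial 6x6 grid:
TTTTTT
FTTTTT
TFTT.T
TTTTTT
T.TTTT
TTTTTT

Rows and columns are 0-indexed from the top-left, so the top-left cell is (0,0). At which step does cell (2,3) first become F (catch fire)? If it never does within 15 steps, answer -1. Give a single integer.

Step 1: cell (2,3)='T' (+5 fires, +2 burnt)
Step 2: cell (2,3)='F' (+5 fires, +5 burnt)
  -> target ignites at step 2
Step 3: cell (2,3)='.' (+5 fires, +5 burnt)
Step 4: cell (2,3)='.' (+6 fires, +5 burnt)
Step 5: cell (2,3)='.' (+6 fires, +6 burnt)
Step 6: cell (2,3)='.' (+4 fires, +6 burnt)
Step 7: cell (2,3)='.' (+1 fires, +4 burnt)
Step 8: cell (2,3)='.' (+0 fires, +1 burnt)
  fire out at step 8

2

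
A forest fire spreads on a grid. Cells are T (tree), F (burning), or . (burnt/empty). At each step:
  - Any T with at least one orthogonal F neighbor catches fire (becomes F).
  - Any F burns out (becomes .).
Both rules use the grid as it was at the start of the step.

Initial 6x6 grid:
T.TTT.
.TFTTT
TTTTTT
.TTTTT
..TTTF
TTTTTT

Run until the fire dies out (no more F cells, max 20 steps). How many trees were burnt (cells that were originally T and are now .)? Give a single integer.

Step 1: +7 fires, +2 burnt (F count now 7)
Step 2: +9 fires, +7 burnt (F count now 9)
Step 3: +8 fires, +9 burnt (F count now 8)
Step 4: +1 fires, +8 burnt (F count now 1)
Step 5: +1 fires, +1 burnt (F count now 1)
Step 6: +1 fires, +1 burnt (F count now 1)
Step 7: +0 fires, +1 burnt (F count now 0)
Fire out after step 7
Initially T: 28, now '.': 35
Total burnt (originally-T cells now '.'): 27

Answer: 27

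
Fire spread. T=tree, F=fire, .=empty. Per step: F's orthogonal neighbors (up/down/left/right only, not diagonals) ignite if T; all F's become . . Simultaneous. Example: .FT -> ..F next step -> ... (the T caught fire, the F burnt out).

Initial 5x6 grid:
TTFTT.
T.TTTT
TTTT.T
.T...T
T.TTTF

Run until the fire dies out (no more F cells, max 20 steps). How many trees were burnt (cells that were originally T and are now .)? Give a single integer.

Answer: 19

Derivation:
Step 1: +5 fires, +2 burnt (F count now 5)
Step 2: +6 fires, +5 burnt (F count now 6)
Step 3: +6 fires, +6 burnt (F count now 6)
Step 4: +2 fires, +6 burnt (F count now 2)
Step 5: +0 fires, +2 burnt (F count now 0)
Fire out after step 5
Initially T: 20, now '.': 29
Total burnt (originally-T cells now '.'): 19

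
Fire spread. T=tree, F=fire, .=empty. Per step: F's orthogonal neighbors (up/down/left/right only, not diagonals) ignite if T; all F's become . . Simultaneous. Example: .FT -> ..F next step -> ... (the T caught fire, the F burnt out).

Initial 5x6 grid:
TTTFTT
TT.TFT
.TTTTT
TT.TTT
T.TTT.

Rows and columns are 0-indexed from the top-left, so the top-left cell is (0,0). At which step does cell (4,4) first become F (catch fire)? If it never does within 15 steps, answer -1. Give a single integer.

Step 1: cell (4,4)='T' (+5 fires, +2 burnt)
Step 2: cell (4,4)='T' (+5 fires, +5 burnt)
Step 3: cell (4,4)='F' (+6 fires, +5 burnt)
  -> target ignites at step 3
Step 4: cell (4,4)='.' (+3 fires, +6 burnt)
Step 5: cell (4,4)='.' (+2 fires, +3 burnt)
Step 6: cell (4,4)='.' (+1 fires, +2 burnt)
Step 7: cell (4,4)='.' (+1 fires, +1 burnt)
Step 8: cell (4,4)='.' (+0 fires, +1 burnt)
  fire out at step 8

3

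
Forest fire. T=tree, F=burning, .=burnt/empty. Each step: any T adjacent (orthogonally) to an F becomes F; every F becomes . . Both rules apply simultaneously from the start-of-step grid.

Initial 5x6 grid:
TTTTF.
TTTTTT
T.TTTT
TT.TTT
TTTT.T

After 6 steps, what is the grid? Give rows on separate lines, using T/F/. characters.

Step 1: 2 trees catch fire, 1 burn out
  TTTF..
  TTTTFT
  T.TTTT
  TT.TTT
  TTTT.T
Step 2: 4 trees catch fire, 2 burn out
  TTF...
  TTTF.F
  T.TTFT
  TT.TTT
  TTTT.T
Step 3: 5 trees catch fire, 4 burn out
  TF....
  TTF...
  T.TF.F
  TT.TFT
  TTTT.T
Step 4: 5 trees catch fire, 5 burn out
  F.....
  TF....
  T.F...
  TT.F.F
  TTTT.T
Step 5: 3 trees catch fire, 5 burn out
  ......
  F.....
  T.....
  TT....
  TTTF.F
Step 6: 2 trees catch fire, 3 burn out
  ......
  ......
  F.....
  TT....
  TTF...

......
......
F.....
TT....
TTF...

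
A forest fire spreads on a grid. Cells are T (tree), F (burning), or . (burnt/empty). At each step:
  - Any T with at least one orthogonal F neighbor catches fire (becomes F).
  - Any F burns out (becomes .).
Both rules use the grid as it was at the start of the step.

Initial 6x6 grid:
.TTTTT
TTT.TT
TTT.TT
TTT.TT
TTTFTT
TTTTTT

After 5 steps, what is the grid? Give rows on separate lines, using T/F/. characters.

Step 1: 3 trees catch fire, 1 burn out
  .TTTTT
  TTT.TT
  TTT.TT
  TTT.TT
  TTF.FT
  TTTFTT
Step 2: 6 trees catch fire, 3 burn out
  .TTTTT
  TTT.TT
  TTT.TT
  TTF.FT
  TF...F
  TTF.FT
Step 3: 7 trees catch fire, 6 burn out
  .TTTTT
  TTT.TT
  TTF.FT
  TF...F
  F.....
  TF...F
Step 4: 6 trees catch fire, 7 burn out
  .TTTTT
  TTF.FT
  TF...F
  F.....
  ......
  F.....
Step 5: 5 trees catch fire, 6 burn out
  .TFTFT
  TF...F
  F.....
  ......
  ......
  ......

.TFTFT
TF...F
F.....
......
......
......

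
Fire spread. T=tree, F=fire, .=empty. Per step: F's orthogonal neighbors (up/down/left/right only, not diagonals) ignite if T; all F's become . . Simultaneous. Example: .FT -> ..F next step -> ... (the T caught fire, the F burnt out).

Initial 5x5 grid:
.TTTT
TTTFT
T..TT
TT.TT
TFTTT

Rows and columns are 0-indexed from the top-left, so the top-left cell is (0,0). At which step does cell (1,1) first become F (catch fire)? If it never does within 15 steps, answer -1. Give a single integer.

Step 1: cell (1,1)='T' (+7 fires, +2 burnt)
Step 2: cell (1,1)='F' (+7 fires, +7 burnt)
  -> target ignites at step 2
Step 3: cell (1,1)='.' (+5 fires, +7 burnt)
Step 4: cell (1,1)='.' (+0 fires, +5 burnt)
  fire out at step 4

2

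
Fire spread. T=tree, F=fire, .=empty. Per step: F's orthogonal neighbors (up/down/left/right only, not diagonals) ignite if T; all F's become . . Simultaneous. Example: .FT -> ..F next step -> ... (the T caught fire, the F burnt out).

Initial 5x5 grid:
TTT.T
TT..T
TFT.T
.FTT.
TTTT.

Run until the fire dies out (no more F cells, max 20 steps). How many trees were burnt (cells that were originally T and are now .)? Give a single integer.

Step 1: +5 fires, +2 burnt (F count now 5)
Step 2: +5 fires, +5 burnt (F count now 5)
Step 3: +3 fires, +5 burnt (F count now 3)
Step 4: +0 fires, +3 burnt (F count now 0)
Fire out after step 4
Initially T: 16, now '.': 22
Total burnt (originally-T cells now '.'): 13

Answer: 13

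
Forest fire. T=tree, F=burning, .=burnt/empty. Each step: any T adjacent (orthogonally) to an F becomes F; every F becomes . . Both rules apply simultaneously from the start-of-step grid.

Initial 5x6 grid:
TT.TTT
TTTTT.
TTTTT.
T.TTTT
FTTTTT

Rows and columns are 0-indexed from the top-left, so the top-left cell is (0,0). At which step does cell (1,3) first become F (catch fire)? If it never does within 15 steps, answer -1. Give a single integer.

Step 1: cell (1,3)='T' (+2 fires, +1 burnt)
Step 2: cell (1,3)='T' (+2 fires, +2 burnt)
Step 3: cell (1,3)='T' (+4 fires, +2 burnt)
Step 4: cell (1,3)='T' (+5 fires, +4 burnt)
Step 5: cell (1,3)='T' (+5 fires, +5 burnt)
Step 6: cell (1,3)='F' (+3 fires, +5 burnt)
  -> target ignites at step 6
Step 7: cell (1,3)='.' (+2 fires, +3 burnt)
Step 8: cell (1,3)='.' (+1 fires, +2 burnt)
Step 9: cell (1,3)='.' (+1 fires, +1 burnt)
Step 10: cell (1,3)='.' (+0 fires, +1 burnt)
  fire out at step 10

6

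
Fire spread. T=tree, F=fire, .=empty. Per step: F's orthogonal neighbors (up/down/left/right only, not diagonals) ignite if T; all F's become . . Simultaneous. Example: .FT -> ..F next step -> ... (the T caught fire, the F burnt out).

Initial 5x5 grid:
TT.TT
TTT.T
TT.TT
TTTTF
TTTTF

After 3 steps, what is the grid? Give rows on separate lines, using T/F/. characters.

Step 1: 3 trees catch fire, 2 burn out
  TT.TT
  TTT.T
  TT.TF
  TTTF.
  TTTF.
Step 2: 4 trees catch fire, 3 burn out
  TT.TT
  TTT.F
  TT.F.
  TTF..
  TTF..
Step 3: 3 trees catch fire, 4 burn out
  TT.TF
  TTT..
  TT...
  TF...
  TF...

TT.TF
TTT..
TT...
TF...
TF...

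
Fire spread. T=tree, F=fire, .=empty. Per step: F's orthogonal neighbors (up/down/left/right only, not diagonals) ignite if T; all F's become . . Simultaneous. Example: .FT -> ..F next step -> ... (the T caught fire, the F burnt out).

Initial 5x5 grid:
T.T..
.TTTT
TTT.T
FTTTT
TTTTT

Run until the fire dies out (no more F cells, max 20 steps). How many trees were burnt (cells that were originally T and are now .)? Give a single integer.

Step 1: +3 fires, +1 burnt (F count now 3)
Step 2: +3 fires, +3 burnt (F count now 3)
Step 3: +4 fires, +3 burnt (F count now 4)
Step 4: +3 fires, +4 burnt (F count now 3)
Step 5: +4 fires, +3 burnt (F count now 4)
Step 6: +1 fires, +4 burnt (F count now 1)
Step 7: +0 fires, +1 burnt (F count now 0)
Fire out after step 7
Initially T: 19, now '.': 24
Total burnt (originally-T cells now '.'): 18

Answer: 18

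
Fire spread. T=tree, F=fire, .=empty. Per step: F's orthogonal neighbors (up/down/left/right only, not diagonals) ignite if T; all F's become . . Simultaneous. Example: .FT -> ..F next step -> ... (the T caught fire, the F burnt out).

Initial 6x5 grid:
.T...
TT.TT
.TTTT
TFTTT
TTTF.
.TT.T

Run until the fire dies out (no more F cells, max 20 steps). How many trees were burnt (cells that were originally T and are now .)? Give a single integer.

Step 1: +6 fires, +2 burnt (F count now 6)
Step 2: +7 fires, +6 burnt (F count now 7)
Step 3: +4 fires, +7 burnt (F count now 4)
Step 4: +1 fires, +4 burnt (F count now 1)
Step 5: +0 fires, +1 burnt (F count now 0)
Fire out after step 5
Initially T: 19, now '.': 29
Total burnt (originally-T cells now '.'): 18

Answer: 18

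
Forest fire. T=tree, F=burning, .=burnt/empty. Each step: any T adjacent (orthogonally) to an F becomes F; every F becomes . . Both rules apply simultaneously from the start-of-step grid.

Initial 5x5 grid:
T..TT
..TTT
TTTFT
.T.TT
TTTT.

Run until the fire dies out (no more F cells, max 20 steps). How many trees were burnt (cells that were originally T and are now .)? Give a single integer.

Answer: 16

Derivation:
Step 1: +4 fires, +1 burnt (F count now 4)
Step 2: +6 fires, +4 burnt (F count now 6)
Step 3: +4 fires, +6 burnt (F count now 4)
Step 4: +1 fires, +4 burnt (F count now 1)
Step 5: +1 fires, +1 burnt (F count now 1)
Step 6: +0 fires, +1 burnt (F count now 0)
Fire out after step 6
Initially T: 17, now '.': 24
Total burnt (originally-T cells now '.'): 16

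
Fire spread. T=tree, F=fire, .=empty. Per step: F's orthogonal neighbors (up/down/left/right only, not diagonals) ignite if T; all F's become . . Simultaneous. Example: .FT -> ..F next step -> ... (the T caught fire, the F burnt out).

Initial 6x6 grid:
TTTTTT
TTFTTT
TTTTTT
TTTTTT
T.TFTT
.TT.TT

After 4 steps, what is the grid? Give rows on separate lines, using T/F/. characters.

Step 1: 7 trees catch fire, 2 burn out
  TTFTTT
  TF.FTT
  TTFTTT
  TTTFTT
  T.F.FT
  .TT.TT
Step 2: 11 trees catch fire, 7 burn out
  TF.FTT
  F...FT
  TF.FTT
  TTF.FT
  T....F
  .TF.FT
Step 3: 9 trees catch fire, 11 burn out
  F...FT
  .....F
  F...FT
  TF...F
  T.....
  .F...F
Step 4: 3 trees catch fire, 9 burn out
  .....F
  ......
  .....F
  F.....
  T.....
  ......

.....F
......
.....F
F.....
T.....
......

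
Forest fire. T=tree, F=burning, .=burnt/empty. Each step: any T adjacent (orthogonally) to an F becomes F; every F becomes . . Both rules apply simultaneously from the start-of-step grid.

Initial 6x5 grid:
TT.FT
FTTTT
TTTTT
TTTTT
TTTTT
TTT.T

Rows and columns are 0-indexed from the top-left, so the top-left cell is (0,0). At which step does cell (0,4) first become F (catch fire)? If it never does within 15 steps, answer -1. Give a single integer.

Step 1: cell (0,4)='F' (+5 fires, +2 burnt)
  -> target ignites at step 1
Step 2: cell (0,4)='.' (+6 fires, +5 burnt)
Step 3: cell (0,4)='.' (+5 fires, +6 burnt)
Step 4: cell (0,4)='.' (+5 fires, +5 burnt)
Step 5: cell (0,4)='.' (+3 fires, +5 burnt)
Step 6: cell (0,4)='.' (+2 fires, +3 burnt)
Step 7: cell (0,4)='.' (+0 fires, +2 burnt)
  fire out at step 7

1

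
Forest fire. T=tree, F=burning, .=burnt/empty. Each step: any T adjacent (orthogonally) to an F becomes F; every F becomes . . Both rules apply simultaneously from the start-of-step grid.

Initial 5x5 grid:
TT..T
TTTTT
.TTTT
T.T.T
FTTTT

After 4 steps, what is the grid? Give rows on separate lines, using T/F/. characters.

Step 1: 2 trees catch fire, 1 burn out
  TT..T
  TTTTT
  .TTTT
  F.T.T
  .FTTT
Step 2: 1 trees catch fire, 2 burn out
  TT..T
  TTTTT
  .TTTT
  ..T.T
  ..FTT
Step 3: 2 trees catch fire, 1 burn out
  TT..T
  TTTTT
  .TTTT
  ..F.T
  ...FT
Step 4: 2 trees catch fire, 2 burn out
  TT..T
  TTTTT
  .TFTT
  ....T
  ....F

TT..T
TTTTT
.TFTT
....T
....F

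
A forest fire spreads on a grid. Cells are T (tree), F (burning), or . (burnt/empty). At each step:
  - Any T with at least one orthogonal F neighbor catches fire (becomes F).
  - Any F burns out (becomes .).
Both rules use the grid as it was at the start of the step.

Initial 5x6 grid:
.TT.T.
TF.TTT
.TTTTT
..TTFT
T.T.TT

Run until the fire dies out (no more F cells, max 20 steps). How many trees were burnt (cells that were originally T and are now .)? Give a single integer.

Answer: 18

Derivation:
Step 1: +7 fires, +2 burnt (F count now 7)
Step 2: +7 fires, +7 burnt (F count now 7)
Step 3: +4 fires, +7 burnt (F count now 4)
Step 4: +0 fires, +4 burnt (F count now 0)
Fire out after step 4
Initially T: 19, now '.': 29
Total burnt (originally-T cells now '.'): 18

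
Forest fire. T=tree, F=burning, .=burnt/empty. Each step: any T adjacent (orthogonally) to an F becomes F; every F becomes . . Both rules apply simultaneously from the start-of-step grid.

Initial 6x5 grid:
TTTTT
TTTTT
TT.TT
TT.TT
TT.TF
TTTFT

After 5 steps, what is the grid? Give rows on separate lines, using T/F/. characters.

Step 1: 4 trees catch fire, 2 burn out
  TTTTT
  TTTTT
  TT.TT
  TT.TF
  TT.F.
  TTF.F
Step 2: 3 trees catch fire, 4 burn out
  TTTTT
  TTTTT
  TT.TF
  TT.F.
  TT...
  TF...
Step 3: 4 trees catch fire, 3 burn out
  TTTTT
  TTTTF
  TT.F.
  TT...
  TF...
  F....
Step 4: 4 trees catch fire, 4 burn out
  TTTTF
  TTTF.
  TT...
  TF...
  F....
  .....
Step 5: 4 trees catch fire, 4 burn out
  TTTF.
  TTF..
  TF...
  F....
  .....
  .....

TTTF.
TTF..
TF...
F....
.....
.....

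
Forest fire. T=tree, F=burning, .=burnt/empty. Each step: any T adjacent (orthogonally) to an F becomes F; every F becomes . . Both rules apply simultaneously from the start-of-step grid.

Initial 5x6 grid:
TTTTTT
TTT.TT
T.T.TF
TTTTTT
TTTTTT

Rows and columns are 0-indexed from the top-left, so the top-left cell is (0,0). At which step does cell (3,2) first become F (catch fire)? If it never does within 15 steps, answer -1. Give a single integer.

Step 1: cell (3,2)='T' (+3 fires, +1 burnt)
Step 2: cell (3,2)='T' (+4 fires, +3 burnt)
Step 3: cell (3,2)='T' (+3 fires, +4 burnt)
Step 4: cell (3,2)='F' (+3 fires, +3 burnt)
  -> target ignites at step 4
Step 5: cell (3,2)='.' (+4 fires, +3 burnt)
Step 6: cell (3,2)='.' (+4 fires, +4 burnt)
Step 7: cell (3,2)='.' (+4 fires, +4 burnt)
Step 8: cell (3,2)='.' (+1 fires, +4 burnt)
Step 9: cell (3,2)='.' (+0 fires, +1 burnt)
  fire out at step 9

4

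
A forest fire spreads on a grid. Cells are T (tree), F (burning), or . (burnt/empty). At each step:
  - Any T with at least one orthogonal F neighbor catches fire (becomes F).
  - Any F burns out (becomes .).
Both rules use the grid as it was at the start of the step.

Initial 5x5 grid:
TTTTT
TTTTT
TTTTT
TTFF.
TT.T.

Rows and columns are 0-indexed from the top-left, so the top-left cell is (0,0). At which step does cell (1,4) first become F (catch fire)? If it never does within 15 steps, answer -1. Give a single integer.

Step 1: cell (1,4)='T' (+4 fires, +2 burnt)
Step 2: cell (1,4)='T' (+6 fires, +4 burnt)
Step 3: cell (1,4)='F' (+6 fires, +6 burnt)
  -> target ignites at step 3
Step 4: cell (1,4)='.' (+3 fires, +6 burnt)
Step 5: cell (1,4)='.' (+1 fires, +3 burnt)
Step 6: cell (1,4)='.' (+0 fires, +1 burnt)
  fire out at step 6

3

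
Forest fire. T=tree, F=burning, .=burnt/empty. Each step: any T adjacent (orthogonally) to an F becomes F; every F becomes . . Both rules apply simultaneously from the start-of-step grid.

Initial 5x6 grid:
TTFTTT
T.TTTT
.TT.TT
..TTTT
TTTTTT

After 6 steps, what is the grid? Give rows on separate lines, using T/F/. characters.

Step 1: 3 trees catch fire, 1 burn out
  TF.FTT
  T.FTTT
  .TT.TT
  ..TTTT
  TTTTTT
Step 2: 4 trees catch fire, 3 burn out
  F...FT
  T..FTT
  .TF.TT
  ..TTTT
  TTTTTT
Step 3: 5 trees catch fire, 4 burn out
  .....F
  F...FT
  .F..TT
  ..FTTT
  TTTTTT
Step 4: 4 trees catch fire, 5 burn out
  ......
  .....F
  ....FT
  ...FTT
  TTFTTT
Step 5: 4 trees catch fire, 4 burn out
  ......
  ......
  .....F
  ....FT
  TF.FTT
Step 6: 3 trees catch fire, 4 burn out
  ......
  ......
  ......
  .....F
  F...FT

......
......
......
.....F
F...FT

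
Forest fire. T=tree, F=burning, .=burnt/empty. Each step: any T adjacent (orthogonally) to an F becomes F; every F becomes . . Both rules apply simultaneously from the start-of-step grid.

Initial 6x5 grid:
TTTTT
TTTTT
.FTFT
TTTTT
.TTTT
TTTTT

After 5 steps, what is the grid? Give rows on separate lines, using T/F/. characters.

Step 1: 6 trees catch fire, 2 burn out
  TTTTT
  TFTFT
  ..F.F
  TFTFT
  .TTTT
  TTTTT
Step 2: 10 trees catch fire, 6 burn out
  TFTFT
  F.F.F
  .....
  F.F.F
  .FTFT
  TTTTT
Step 3: 7 trees catch fire, 10 burn out
  F.F.F
  .....
  .....
  .....
  ..F.F
  TFTFT
Step 4: 3 trees catch fire, 7 burn out
  .....
  .....
  .....
  .....
  .....
  F.F.F
Step 5: 0 trees catch fire, 3 burn out
  .....
  .....
  .....
  .....
  .....
  .....

.....
.....
.....
.....
.....
.....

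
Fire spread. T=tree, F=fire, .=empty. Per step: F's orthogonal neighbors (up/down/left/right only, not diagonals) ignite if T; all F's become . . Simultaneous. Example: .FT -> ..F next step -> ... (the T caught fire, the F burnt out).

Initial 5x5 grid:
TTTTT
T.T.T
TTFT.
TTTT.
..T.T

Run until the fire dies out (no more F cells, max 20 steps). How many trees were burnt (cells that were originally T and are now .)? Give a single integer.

Answer: 16

Derivation:
Step 1: +4 fires, +1 burnt (F count now 4)
Step 2: +5 fires, +4 burnt (F count now 5)
Step 3: +4 fires, +5 burnt (F count now 4)
Step 4: +2 fires, +4 burnt (F count now 2)
Step 5: +1 fires, +2 burnt (F count now 1)
Step 6: +0 fires, +1 burnt (F count now 0)
Fire out after step 6
Initially T: 17, now '.': 24
Total burnt (originally-T cells now '.'): 16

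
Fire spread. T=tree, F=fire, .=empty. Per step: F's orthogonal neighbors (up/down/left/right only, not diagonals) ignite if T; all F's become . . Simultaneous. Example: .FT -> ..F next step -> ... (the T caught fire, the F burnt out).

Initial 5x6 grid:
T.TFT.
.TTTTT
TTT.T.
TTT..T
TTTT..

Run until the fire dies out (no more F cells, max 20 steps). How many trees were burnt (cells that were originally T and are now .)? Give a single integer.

Answer: 18

Derivation:
Step 1: +3 fires, +1 burnt (F count now 3)
Step 2: +2 fires, +3 burnt (F count now 2)
Step 3: +4 fires, +2 burnt (F count now 4)
Step 4: +2 fires, +4 burnt (F count now 2)
Step 5: +3 fires, +2 burnt (F count now 3)
Step 6: +3 fires, +3 burnt (F count now 3)
Step 7: +1 fires, +3 burnt (F count now 1)
Step 8: +0 fires, +1 burnt (F count now 0)
Fire out after step 8
Initially T: 20, now '.': 28
Total burnt (originally-T cells now '.'): 18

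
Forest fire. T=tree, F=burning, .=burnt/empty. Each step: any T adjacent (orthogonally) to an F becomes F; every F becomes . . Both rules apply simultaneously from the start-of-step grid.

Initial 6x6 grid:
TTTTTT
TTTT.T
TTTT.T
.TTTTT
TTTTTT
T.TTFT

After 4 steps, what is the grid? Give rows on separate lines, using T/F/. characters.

Step 1: 3 trees catch fire, 1 burn out
  TTTTTT
  TTTT.T
  TTTT.T
  .TTTTT
  TTTTFT
  T.TF.F
Step 2: 4 trees catch fire, 3 burn out
  TTTTTT
  TTTT.T
  TTTT.T
  .TTTFT
  TTTF.F
  T.F...
Step 3: 3 trees catch fire, 4 burn out
  TTTTTT
  TTTT.T
  TTTT.T
  .TTF.F
  TTF...
  T.....
Step 4: 4 trees catch fire, 3 burn out
  TTTTTT
  TTTT.T
  TTTF.F
  .TF...
  TF....
  T.....

TTTTTT
TTTT.T
TTTF.F
.TF...
TF....
T.....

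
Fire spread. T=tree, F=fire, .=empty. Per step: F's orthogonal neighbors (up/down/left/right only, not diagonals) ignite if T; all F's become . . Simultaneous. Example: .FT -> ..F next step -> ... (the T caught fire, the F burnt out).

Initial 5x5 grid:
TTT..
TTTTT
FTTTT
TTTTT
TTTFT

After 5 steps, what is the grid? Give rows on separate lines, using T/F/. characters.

Step 1: 6 trees catch fire, 2 burn out
  TTT..
  FTTTT
  .FTTT
  FTTFT
  TTF.F
Step 2: 9 trees catch fire, 6 burn out
  FTT..
  .FTTT
  ..FFT
  .FF.F
  FF...
Step 3: 4 trees catch fire, 9 burn out
  .FT..
  ..FFT
  ....F
  .....
  .....
Step 4: 2 trees catch fire, 4 burn out
  ..F..
  ....F
  .....
  .....
  .....
Step 5: 0 trees catch fire, 2 burn out
  .....
  .....
  .....
  .....
  .....

.....
.....
.....
.....
.....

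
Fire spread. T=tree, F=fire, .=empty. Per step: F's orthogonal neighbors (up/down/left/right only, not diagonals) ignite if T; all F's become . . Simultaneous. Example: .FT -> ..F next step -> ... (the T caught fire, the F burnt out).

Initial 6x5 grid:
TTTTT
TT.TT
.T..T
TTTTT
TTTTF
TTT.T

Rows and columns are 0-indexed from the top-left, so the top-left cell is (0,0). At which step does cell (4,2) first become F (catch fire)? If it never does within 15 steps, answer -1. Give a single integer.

Step 1: cell (4,2)='T' (+3 fires, +1 burnt)
Step 2: cell (4,2)='F' (+3 fires, +3 burnt)
  -> target ignites at step 2
Step 3: cell (4,2)='.' (+4 fires, +3 burnt)
Step 4: cell (4,2)='.' (+5 fires, +4 burnt)
Step 5: cell (4,2)='.' (+4 fires, +5 burnt)
Step 6: cell (4,2)='.' (+2 fires, +4 burnt)
Step 7: cell (4,2)='.' (+2 fires, +2 burnt)
Step 8: cell (4,2)='.' (+1 fires, +2 burnt)
Step 9: cell (4,2)='.' (+0 fires, +1 burnt)
  fire out at step 9

2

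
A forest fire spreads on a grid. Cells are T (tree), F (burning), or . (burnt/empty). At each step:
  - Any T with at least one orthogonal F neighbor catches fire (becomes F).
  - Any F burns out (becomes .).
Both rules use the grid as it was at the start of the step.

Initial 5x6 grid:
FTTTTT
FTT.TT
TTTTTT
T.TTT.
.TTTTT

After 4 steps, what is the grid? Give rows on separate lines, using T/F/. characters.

Step 1: 3 trees catch fire, 2 burn out
  .FTTTT
  .FT.TT
  FTTTTT
  T.TTT.
  .TTTTT
Step 2: 4 trees catch fire, 3 burn out
  ..FTTT
  ..F.TT
  .FTTTT
  F.TTT.
  .TTTTT
Step 3: 2 trees catch fire, 4 burn out
  ...FTT
  ....TT
  ..FTTT
  ..TTT.
  .TTTTT
Step 4: 3 trees catch fire, 2 burn out
  ....FT
  ....TT
  ...FTT
  ..FTT.
  .TTTTT

....FT
....TT
...FTT
..FTT.
.TTTTT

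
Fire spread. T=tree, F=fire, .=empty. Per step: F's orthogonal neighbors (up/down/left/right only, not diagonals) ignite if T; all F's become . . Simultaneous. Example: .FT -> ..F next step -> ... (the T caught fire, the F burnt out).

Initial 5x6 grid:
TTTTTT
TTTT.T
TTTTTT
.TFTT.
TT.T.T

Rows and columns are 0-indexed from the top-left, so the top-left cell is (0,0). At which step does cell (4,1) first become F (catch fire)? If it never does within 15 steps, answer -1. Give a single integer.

Step 1: cell (4,1)='T' (+3 fires, +1 burnt)
Step 2: cell (4,1)='F' (+6 fires, +3 burnt)
  -> target ignites at step 2
Step 3: cell (4,1)='.' (+6 fires, +6 burnt)
Step 4: cell (4,1)='.' (+4 fires, +6 burnt)
Step 5: cell (4,1)='.' (+3 fires, +4 burnt)
Step 6: cell (4,1)='.' (+1 fires, +3 burnt)
Step 7: cell (4,1)='.' (+0 fires, +1 burnt)
  fire out at step 7

2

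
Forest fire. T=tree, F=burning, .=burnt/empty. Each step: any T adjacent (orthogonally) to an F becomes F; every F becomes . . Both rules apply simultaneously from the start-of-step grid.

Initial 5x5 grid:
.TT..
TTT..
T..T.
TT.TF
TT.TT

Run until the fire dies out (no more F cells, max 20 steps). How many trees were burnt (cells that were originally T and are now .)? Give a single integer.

Step 1: +2 fires, +1 burnt (F count now 2)
Step 2: +2 fires, +2 burnt (F count now 2)
Step 3: +0 fires, +2 burnt (F count now 0)
Fire out after step 3
Initially T: 14, now '.': 15
Total burnt (originally-T cells now '.'): 4

Answer: 4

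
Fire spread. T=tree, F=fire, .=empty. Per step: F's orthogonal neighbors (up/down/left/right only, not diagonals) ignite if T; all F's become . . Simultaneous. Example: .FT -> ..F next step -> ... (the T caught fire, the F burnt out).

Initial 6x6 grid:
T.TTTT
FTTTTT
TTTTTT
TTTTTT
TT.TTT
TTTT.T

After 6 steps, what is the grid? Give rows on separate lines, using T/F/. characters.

Step 1: 3 trees catch fire, 1 burn out
  F.TTTT
  .FTTTT
  FTTTTT
  TTTTTT
  TT.TTT
  TTTT.T
Step 2: 3 trees catch fire, 3 burn out
  ..TTTT
  ..FTTT
  .FTTTT
  FTTTTT
  TT.TTT
  TTTT.T
Step 3: 5 trees catch fire, 3 burn out
  ..FTTT
  ...FTT
  ..FTTT
  .FTTTT
  FT.TTT
  TTTT.T
Step 4: 6 trees catch fire, 5 burn out
  ...FTT
  ....FT
  ...FTT
  ..FTTT
  .F.TTT
  FTTT.T
Step 5: 5 trees catch fire, 6 burn out
  ....FT
  .....F
  ....FT
  ...FTT
  ...TTT
  .FTT.T
Step 6: 5 trees catch fire, 5 burn out
  .....F
  ......
  .....F
  ....FT
  ...FTT
  ..FT.T

.....F
......
.....F
....FT
...FTT
..FT.T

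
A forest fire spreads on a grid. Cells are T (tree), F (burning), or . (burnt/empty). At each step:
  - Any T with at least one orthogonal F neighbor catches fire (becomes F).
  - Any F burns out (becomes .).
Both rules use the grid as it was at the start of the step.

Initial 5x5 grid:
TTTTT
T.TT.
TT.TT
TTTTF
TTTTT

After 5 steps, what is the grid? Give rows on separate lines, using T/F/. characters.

Step 1: 3 trees catch fire, 1 burn out
  TTTTT
  T.TT.
  TT.TF
  TTTF.
  TTTTF
Step 2: 3 trees catch fire, 3 burn out
  TTTTT
  T.TT.
  TT.F.
  TTF..
  TTTF.
Step 3: 3 trees catch fire, 3 burn out
  TTTTT
  T.TF.
  TT...
  TF...
  TTF..
Step 4: 5 trees catch fire, 3 burn out
  TTTFT
  T.F..
  TF...
  F....
  TF...
Step 5: 4 trees catch fire, 5 burn out
  TTF.F
  T....
  F....
  .....
  F....

TTF.F
T....
F....
.....
F....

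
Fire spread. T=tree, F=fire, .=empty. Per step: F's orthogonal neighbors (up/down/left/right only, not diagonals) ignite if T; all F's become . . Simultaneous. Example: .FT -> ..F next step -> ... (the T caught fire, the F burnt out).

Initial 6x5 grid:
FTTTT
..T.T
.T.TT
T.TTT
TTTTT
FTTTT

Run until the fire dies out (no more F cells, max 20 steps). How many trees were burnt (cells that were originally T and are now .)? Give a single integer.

Step 1: +3 fires, +2 burnt (F count now 3)
Step 2: +4 fires, +3 burnt (F count now 4)
Step 3: +4 fires, +4 burnt (F count now 4)
Step 4: +4 fires, +4 burnt (F count now 4)
Step 5: +3 fires, +4 burnt (F count now 3)
Step 6: +3 fires, +3 burnt (F count now 3)
Step 7: +0 fires, +3 burnt (F count now 0)
Fire out after step 7
Initially T: 22, now '.': 29
Total burnt (originally-T cells now '.'): 21

Answer: 21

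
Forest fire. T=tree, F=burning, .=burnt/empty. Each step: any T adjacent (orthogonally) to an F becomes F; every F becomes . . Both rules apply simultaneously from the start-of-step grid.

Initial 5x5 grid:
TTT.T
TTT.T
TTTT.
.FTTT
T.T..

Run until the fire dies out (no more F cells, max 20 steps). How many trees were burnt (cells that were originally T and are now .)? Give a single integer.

Answer: 14

Derivation:
Step 1: +2 fires, +1 burnt (F count now 2)
Step 2: +5 fires, +2 burnt (F count now 5)
Step 3: +5 fires, +5 burnt (F count now 5)
Step 4: +2 fires, +5 burnt (F count now 2)
Step 5: +0 fires, +2 burnt (F count now 0)
Fire out after step 5
Initially T: 17, now '.': 22
Total burnt (originally-T cells now '.'): 14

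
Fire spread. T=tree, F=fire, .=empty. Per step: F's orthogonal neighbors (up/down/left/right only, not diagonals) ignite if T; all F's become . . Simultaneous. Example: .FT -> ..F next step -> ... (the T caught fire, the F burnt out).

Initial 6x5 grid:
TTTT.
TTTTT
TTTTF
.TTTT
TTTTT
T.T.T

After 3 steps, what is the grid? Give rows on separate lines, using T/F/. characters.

Step 1: 3 trees catch fire, 1 burn out
  TTTT.
  TTTTF
  TTTF.
  .TTTF
  TTTTT
  T.T.T
Step 2: 4 trees catch fire, 3 burn out
  TTTT.
  TTTF.
  TTF..
  .TTF.
  TTTTF
  T.T.T
Step 3: 6 trees catch fire, 4 burn out
  TTTF.
  TTF..
  TF...
  .TF..
  TTTF.
  T.T.F

TTTF.
TTF..
TF...
.TF..
TTTF.
T.T.F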